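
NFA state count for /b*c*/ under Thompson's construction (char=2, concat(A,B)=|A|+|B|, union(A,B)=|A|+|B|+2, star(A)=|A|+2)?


Syntax tree has 2 char leaf(s), 0 union(s), 2 star(s)
chars contribute 2×2 = 4; each union adds +2; each star adds +2
Total: 4 + 0 + 4 = 8 states


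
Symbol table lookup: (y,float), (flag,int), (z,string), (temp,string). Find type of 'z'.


Lookup 'z' → type string


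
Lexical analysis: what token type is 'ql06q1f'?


Pattern: letter/underscore followed by alphanumerics, not a keyword
Type: IDENTIFIER


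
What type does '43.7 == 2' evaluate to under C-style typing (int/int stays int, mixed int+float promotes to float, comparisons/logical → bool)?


Operand types: float == int
Rule: comparison yields bool
Result type: bool


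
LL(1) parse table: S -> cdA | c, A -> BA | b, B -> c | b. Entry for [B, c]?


For [B, c]: 'c' ∈ FIRST(c)
Entry: B -> c


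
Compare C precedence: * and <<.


'*' is multiplicative (level 10); '<<' is shift (level 8)
Higher level binds tighter
'*' has higher precedence than '<<'


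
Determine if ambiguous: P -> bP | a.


right-linear, alternatives start with distinct terminals 'b' vs 'a': unique leftmost derivation
Unambiguous


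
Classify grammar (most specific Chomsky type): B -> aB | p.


Right-linear: every RHS is a terminal or a terminal followed by one nonterminal
Classification: Type 3 (Regular)


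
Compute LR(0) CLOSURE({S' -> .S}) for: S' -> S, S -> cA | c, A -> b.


Start: S' -> .S
For each item with dot before a nonterminal B, add B -> .γ for every B-production
Closure: [S' -> .S, S -> .cA, S -> .c]


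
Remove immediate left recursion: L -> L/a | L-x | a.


Left-recursive alternatives: L/a, L-x; non-recursive: a
Introduce L': L -> aL', L' -> /aL' | -xL' | ε


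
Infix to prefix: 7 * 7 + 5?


left-to-right (same/higher precedence on left): tree is (+ (* 7 7) 5)
Prefix: + * 7 7 5


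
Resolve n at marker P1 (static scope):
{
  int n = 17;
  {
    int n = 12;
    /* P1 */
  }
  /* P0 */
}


n declared in the same block as P1
n = 12


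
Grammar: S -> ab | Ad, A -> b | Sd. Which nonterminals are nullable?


A nonterminal is nullable iff some alternative derives ε (directly, or every symbol in it is nullable)
Nullable: {}


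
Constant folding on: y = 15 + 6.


15 + 6 = 21 at compile time
Optimized: y = 21


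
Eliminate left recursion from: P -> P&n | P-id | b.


Left-recursive alternatives: P&n, P-id; non-recursive: b
Introduce P': P -> bP', P' -> &nP' | -idP' | ε


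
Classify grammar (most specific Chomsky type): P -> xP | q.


Right-linear: every RHS is a terminal or a terminal followed by one nonterminal
Classification: Type 3 (Regular)


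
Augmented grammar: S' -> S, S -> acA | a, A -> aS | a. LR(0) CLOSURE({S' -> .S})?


Start: S' -> .S
For each item with dot before a nonterminal B, add B -> .γ for every B-production
Closure: [S' -> .S, S -> .acA, S -> .a]


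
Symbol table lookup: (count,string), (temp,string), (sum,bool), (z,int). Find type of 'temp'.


Lookup 'temp' → type string


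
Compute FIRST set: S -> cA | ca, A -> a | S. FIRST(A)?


Per alternative of A: FIRST(a) = {a}; FIRST(S) = {c}
FIRST(A) = {a, c}


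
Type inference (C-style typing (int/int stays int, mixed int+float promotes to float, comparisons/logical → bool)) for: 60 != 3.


Operand types: int != int
Rule: comparison yields bool
Result type: bool


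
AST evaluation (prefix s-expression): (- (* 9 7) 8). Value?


Evaluate inner: (* 9 7) = 63
Evaluate root: (- 63 8) = 55
Result: 55


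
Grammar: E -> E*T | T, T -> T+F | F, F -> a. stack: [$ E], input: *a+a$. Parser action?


shift '*' to continue E -> E*T
Action: shift


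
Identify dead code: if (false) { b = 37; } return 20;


condition is constant false, so the whole block is unreachable
Dead: 'if (false) { b = 37; }'


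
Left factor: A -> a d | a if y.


Common prefix: 'a'
Factored: A -> a A', A' -> d | if y


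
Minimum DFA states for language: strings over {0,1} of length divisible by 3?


Track length mod 3: states 0..2, accept at 0
Minimal DFA: 3 states


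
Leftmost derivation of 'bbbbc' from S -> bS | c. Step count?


Derivation: S => bS => bbS => bbbS => bbbbS => bbbbc
Steps: 5


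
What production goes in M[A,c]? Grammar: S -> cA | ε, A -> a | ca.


For [A, c]: 'c' ∈ FIRST(ca)
Entry: A -> ca


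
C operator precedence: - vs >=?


'-' is additive (level 9); '>=' is relational (level 7)
Higher level binds tighter
'-' has higher precedence than '>='


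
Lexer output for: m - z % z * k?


Scan left to right, longest-match per lexeme
Tokens: ID(m), OP(-), ID(z), OP(%), ID(z), OP(*), ID(k)


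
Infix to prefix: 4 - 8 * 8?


'*' binds tighter: tree is (- 4 (* 8 8))
Prefix: - 4 * 8 8


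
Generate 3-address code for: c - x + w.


Break into single-operator statements:
t1 = c - x
t2 = t1 + w


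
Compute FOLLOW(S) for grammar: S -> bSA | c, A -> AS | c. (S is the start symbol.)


$ ∈ FOLLOW(S). For each A -> αBβ: add FIRST(β)\{ε} to FOLLOW(B); if β nullable, add FOLLOW(A).
FOLLOW(S) = {$, b, c}


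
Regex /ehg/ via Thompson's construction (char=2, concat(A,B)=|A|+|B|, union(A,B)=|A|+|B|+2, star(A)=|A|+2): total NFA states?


Syntax tree has 3 char leaf(s), 0 union(s), 0 star(s)
chars contribute 3×2 = 6; each union adds +2; each star adds +2
Total: 6 + 0 + 0 = 6 states


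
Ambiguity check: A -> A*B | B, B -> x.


precedence layered via separate nonterminal B: deterministic
Unambiguous


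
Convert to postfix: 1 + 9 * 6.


* has higher precedence, evaluate 9*6 first
Postfix: 1 9 6 * +


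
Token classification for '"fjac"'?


Pattern: double-quoted sequence
Type: STRING_LITERAL


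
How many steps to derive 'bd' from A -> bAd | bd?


Derivation: A => bd
Steps: 1


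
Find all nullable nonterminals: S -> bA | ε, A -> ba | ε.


A nonterminal is nullable iff some alternative derives ε (directly, or every symbol in it is nullable)
Nullable: {A, S}


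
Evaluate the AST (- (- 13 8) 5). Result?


Evaluate inner: (- 13 8) = 5
Evaluate root: (- 5 5) = 0
Result: 0


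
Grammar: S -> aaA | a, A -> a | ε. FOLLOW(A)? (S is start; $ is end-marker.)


$ ∈ FOLLOW(S). For each A -> αBβ: add FIRST(β)\{ε} to FOLLOW(B); if β nullable, add FOLLOW(A).
FOLLOW(A) = {$}


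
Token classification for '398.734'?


Pattern: digits with a decimal point
Type: FLOAT_LITERAL


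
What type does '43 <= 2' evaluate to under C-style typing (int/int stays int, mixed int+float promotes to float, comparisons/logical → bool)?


Operand types: int <= int
Rule: comparison yields bool
Result type: bool


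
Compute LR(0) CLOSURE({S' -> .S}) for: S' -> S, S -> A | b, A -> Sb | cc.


Start: S' -> .S
For each item with dot before a nonterminal B, add B -> .γ for every B-production
Closure: [S' -> .S, S -> .A, S -> .b, A -> .Sb, A -> .cc]


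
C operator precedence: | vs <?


'<' is relational (level 7); '|' is bitwise OR (level 3)
Higher level binds tighter
'<' has higher precedence than '|'


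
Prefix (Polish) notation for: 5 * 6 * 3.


left-to-right (same/higher precedence on left): tree is (* (* 5 6) 3)
Prefix: * * 5 6 3


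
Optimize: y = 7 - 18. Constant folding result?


7 - 18 = -11 at compile time
Optimized: y = -11


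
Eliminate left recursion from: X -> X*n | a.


Left-recursive alternatives: X*n; non-recursive: a
Introduce X': X -> aX', X' -> *nX' | ε


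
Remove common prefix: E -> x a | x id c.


Common prefix: 'x'
Factored: E -> x E', E' -> a | id c


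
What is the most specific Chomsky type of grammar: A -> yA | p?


Right-linear: every RHS is a terminal or a terminal followed by one nonterminal
Classification: Type 3 (Regular)


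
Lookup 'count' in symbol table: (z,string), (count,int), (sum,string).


Lookup 'count' → type int


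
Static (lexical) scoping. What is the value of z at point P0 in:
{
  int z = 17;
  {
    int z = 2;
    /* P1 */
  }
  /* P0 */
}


z declared in the same block as P0
z = 17


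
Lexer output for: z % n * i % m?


Scan left to right, longest-match per lexeme
Tokens: ID(z), OP(%), ID(n), OP(*), ID(i), OP(%), ID(m)


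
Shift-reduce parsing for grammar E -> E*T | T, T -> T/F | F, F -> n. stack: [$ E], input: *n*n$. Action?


shift '*' to continue E -> E*T
Action: shift


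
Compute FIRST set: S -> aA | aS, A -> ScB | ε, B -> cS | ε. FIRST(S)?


Per alternative of S: FIRST(aA) = {a}; FIRST(aS) = {a}
FIRST(S) = {a}


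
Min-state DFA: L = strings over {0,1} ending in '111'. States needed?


Track the longest suffix of input matching a prefix of '111': 4 classes (prefixes of length 0..3)
Minimal DFA: 4 states


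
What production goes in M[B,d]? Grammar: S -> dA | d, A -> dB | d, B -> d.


For [B, d]: 'd' ∈ FIRST(d)
Entry: B -> d


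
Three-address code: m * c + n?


Break into single-operator statements:
t1 = m * c
t2 = t1 + n


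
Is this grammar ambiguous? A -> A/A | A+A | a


'a/a+a' has two parse trees (no precedence encoded between / and +)
Ambiguous


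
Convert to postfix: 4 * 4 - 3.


Left to right (same or higher precedence on left)
Postfix: 4 4 * 3 -


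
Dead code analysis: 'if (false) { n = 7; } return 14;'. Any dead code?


condition is constant false, so the whole block is unreachable
Dead: 'if (false) { n = 7; }'


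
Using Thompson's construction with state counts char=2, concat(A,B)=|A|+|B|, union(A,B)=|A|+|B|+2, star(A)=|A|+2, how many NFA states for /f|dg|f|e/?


Syntax tree has 5 char leaf(s), 3 union(s), 0 star(s)
chars contribute 5×2 = 10; each union adds +2; each star adds +2
Total: 10 + 6 + 0 = 16 states


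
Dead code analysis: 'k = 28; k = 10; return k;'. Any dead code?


first assignment to k is overwritten before any read
Dead: 'k = 28'


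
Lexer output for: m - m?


Scan left to right, longest-match per lexeme
Tokens: ID(m), OP(-), ID(m)


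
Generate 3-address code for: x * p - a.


Break into single-operator statements:
t1 = x * p
t2 = t1 - a


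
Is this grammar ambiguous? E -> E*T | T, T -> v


precedence layered via separate nonterminal T: deterministic
Unambiguous


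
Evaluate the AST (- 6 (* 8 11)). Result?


Evaluate inner: (* 8 11) = 88
Evaluate root: (- 6 88) = -82
Result: -82


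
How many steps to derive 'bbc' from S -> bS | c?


Derivation: S => bS => bbS => bbc
Steps: 3


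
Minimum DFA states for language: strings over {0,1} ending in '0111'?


Track the longest suffix of input matching a prefix of '0111': 5 classes (prefixes of length 0..4)
Minimal DFA: 5 states


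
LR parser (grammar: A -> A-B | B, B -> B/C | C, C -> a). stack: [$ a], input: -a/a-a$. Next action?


'a' on top is the handle for C -> a
Action: reduce (C -> a)


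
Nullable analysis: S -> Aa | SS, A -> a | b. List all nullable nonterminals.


A nonterminal is nullable iff some alternative derives ε (directly, or every symbol in it is nullable)
Nullable: {}


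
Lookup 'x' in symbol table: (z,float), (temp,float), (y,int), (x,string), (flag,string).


Lookup 'x' → type string


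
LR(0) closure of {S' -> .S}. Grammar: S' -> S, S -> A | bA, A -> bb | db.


Start: S' -> .S
For each item with dot before a nonterminal B, add B -> .γ for every B-production
Closure: [S' -> .S, S -> .A, S -> .bA, A -> .bb, A -> .db]


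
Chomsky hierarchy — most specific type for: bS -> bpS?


LHS has context (more than one symbol) and |LHS| ≤ |RHS|
Classification: Type 1 (Context-Sensitive)


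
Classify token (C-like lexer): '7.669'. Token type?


Pattern: digits with a decimal point
Type: FLOAT_LITERAL


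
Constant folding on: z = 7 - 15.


7 - 15 = -8 at compile time
Optimized: z = -8


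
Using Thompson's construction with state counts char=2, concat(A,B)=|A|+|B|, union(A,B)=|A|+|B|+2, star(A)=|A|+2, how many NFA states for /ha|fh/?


Syntax tree has 4 char leaf(s), 1 union(s), 0 star(s)
chars contribute 4×2 = 8; each union adds +2; each star adds +2
Total: 8 + 2 + 0 = 10 states


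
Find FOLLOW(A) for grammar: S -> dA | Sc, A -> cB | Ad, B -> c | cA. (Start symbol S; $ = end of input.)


$ ∈ FOLLOW(S). For each A -> αBβ: add FIRST(β)\{ε} to FOLLOW(B); if β nullable, add FOLLOW(A).
FOLLOW(A) = {$, c, d}


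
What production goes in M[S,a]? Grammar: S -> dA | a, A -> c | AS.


For [S, a]: 'a' ∈ FIRST(a)
Entry: S -> a


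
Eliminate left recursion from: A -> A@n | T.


Left-recursive alternatives: A@n; non-recursive: T
Introduce A': A -> TA', A' -> @nA' | ε


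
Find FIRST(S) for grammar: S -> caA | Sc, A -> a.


Per alternative of S: FIRST(caA) = {c}; FIRST(Sc) = {c}
FIRST(S) = {c}


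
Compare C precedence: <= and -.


'-' is additive (level 9); '<=' is relational (level 7)
Higher level binds tighter
'-' has higher precedence than '<='


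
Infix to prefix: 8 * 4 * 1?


left-to-right (same/higher precedence on left): tree is (* (* 8 4) 1)
Prefix: * * 8 4 1


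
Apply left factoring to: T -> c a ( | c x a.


Common prefix: 'c'
Factored: T -> c T', T' -> a ( | x a


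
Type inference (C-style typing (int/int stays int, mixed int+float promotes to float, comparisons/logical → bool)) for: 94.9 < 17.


Operand types: float < int
Rule: comparison yields bool
Result type: bool


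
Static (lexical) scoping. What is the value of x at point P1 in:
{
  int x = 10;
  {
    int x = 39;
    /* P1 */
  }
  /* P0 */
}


x declared in the same block as P1
x = 39


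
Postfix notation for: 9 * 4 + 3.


Left to right (same or higher precedence on left)
Postfix: 9 4 * 3 +


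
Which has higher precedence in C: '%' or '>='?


'%' is multiplicative (level 10); '>=' is relational (level 7)
Higher level binds tighter
'%' has higher precedence than '>='


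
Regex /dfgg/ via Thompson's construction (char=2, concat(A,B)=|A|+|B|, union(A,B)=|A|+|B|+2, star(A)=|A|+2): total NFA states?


Syntax tree has 4 char leaf(s), 0 union(s), 0 star(s)
chars contribute 4×2 = 8; each union adds +2; each star adds +2
Total: 8 + 0 + 0 = 8 states


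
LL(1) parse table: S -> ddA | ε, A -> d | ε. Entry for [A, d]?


For [A, d]: 'd' ∈ FIRST(d)
Entry: A -> d


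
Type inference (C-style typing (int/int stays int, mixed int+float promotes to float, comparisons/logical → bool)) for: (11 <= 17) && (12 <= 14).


Operand types: bool && bool
Rule: logical operators take bool operands and yield bool
Result type: bool


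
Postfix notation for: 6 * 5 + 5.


Left to right (same or higher precedence on left)
Postfix: 6 5 * 5 +


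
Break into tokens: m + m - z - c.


Scan left to right, longest-match per lexeme
Tokens: ID(m), OP(+), ID(m), OP(-), ID(z), OP(-), ID(c)


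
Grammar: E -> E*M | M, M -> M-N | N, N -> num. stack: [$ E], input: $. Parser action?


start symbol E on stack, input exhausted
Action: accept


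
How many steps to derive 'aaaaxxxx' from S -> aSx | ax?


Derivation: S => aSx => aaSxx => aaaSxxx => aaaaxxxx
Steps: 4


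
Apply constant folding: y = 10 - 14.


10 - 14 = -4 at compile time
Optimized: y = -4


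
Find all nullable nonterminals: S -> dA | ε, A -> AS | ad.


A nonterminal is nullable iff some alternative derives ε (directly, or every symbol in it is nullable)
Nullable: {S}


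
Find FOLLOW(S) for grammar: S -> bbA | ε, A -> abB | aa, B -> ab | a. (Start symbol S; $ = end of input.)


$ ∈ FOLLOW(S). For each A -> αBβ: add FIRST(β)\{ε} to FOLLOW(B); if β nullable, add FOLLOW(A).
FOLLOW(S) = {$}


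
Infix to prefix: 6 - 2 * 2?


'*' binds tighter: tree is (- 6 (* 2 2))
Prefix: - 6 * 2 2


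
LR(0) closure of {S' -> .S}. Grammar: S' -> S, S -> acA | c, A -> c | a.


Start: S' -> .S
For each item with dot before a nonterminal B, add B -> .γ for every B-production
Closure: [S' -> .S, S -> .acA, S -> .c]


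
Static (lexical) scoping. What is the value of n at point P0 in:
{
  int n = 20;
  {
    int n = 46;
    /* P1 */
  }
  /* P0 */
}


n declared in the same block as P0
n = 20


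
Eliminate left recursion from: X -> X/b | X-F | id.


Left-recursive alternatives: X/b, X-F; non-recursive: id
Introduce X': X -> idX', X' -> /bX' | -FX' | ε


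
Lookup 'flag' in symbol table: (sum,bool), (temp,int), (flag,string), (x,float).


Lookup 'flag' → type string


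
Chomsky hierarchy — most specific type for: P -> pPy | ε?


Single nonterminal LHS, but p^n y^n is not regular
Classification: Type 2 (Context-Free)


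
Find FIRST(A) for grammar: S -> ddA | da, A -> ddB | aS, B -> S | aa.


Per alternative of A: FIRST(ddB) = {d}; FIRST(aS) = {a}
FIRST(A) = {a, d}


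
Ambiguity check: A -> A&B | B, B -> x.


precedence layered via separate nonterminal B: deterministic
Unambiguous


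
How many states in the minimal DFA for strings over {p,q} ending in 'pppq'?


Track the longest suffix of input matching a prefix of 'pppq': 5 classes (prefixes of length 0..4)
Minimal DFA: 5 states


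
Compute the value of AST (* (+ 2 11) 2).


Evaluate inner: (+ 2 11) = 13
Evaluate root: (* 13 2) = 26
Result: 26


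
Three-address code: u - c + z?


Break into single-operator statements:
t1 = u - c
t2 = t1 + z


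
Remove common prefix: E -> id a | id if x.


Common prefix: 'id'
Factored: E -> id E', E' -> a | if x


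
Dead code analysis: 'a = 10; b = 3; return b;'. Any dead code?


a is assigned but never read
Dead: 'a = 10'


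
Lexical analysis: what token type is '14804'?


Pattern: digits only
Type: INTEGER_LITERAL


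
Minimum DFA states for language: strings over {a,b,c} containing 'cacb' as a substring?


KMP-style automaton: 4 progress states + 1 absorbing accept = 5
Minimal DFA: 5 states


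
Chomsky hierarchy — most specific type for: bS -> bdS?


LHS has context (more than one symbol) and |LHS| ≤ |RHS|
Classification: Type 1 (Context-Sensitive)


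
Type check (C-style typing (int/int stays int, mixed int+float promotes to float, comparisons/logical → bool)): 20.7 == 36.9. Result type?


Operand types: float == float
Rule: comparison yields bool
Result type: bool


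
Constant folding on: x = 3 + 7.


3 + 7 = 10 at compile time
Optimized: x = 10


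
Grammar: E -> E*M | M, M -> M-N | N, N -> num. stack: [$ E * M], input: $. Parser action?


handle 'E*M' on top; lookahead ∈ FOLLOW(E) = {*, $}
Action: reduce (E -> E*M)


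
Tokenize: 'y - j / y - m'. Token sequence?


Scan left to right, longest-match per lexeme
Tokens: ID(y), OP(-), ID(j), OP(/), ID(y), OP(-), ID(m)


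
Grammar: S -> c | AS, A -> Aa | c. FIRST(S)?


Per alternative of S: FIRST(c) = {c}; FIRST(AS) = {c}
FIRST(S) = {c}


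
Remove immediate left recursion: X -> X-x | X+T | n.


Left-recursive alternatives: X-x, X+T; non-recursive: n
Introduce X': X -> nX', X' -> -xX' | +TX' | ε


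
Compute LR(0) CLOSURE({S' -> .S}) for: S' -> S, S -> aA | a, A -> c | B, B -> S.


Start: S' -> .S
For each item with dot before a nonterminal B, add B -> .γ for every B-production
Closure: [S' -> .S, S -> .aA, S -> .a]


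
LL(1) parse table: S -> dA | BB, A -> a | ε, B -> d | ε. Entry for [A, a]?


For [A, a]: 'a' ∈ FIRST(a)
Entry: A -> a


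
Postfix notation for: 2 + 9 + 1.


Left to right (same or higher precedence on left)
Postfix: 2 9 + 1 +


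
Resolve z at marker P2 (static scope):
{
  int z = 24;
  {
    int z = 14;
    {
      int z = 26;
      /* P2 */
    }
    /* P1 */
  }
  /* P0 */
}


z declared in the same block as P2
z = 26


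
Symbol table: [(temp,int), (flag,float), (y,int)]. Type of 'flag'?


Lookup 'flag' → type float


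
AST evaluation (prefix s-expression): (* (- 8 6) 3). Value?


Evaluate inner: (- 8 6) = 2
Evaluate root: (* 2 3) = 6
Result: 6


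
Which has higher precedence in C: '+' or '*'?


'*' is multiplicative (level 10); '+' is additive (level 9)
Higher level binds tighter
'*' has higher precedence than '+'


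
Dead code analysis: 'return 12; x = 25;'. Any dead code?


statement follows a return and is unreachable
Dead: 'x = 25'


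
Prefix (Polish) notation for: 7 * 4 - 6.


left-to-right (same/higher precedence on left): tree is (- (* 7 4) 6)
Prefix: - * 7 4 6


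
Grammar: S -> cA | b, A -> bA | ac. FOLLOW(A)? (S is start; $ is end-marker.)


$ ∈ FOLLOW(S). For each A -> αBβ: add FIRST(β)\{ε} to FOLLOW(B); if β nullable, add FOLLOW(A).
FOLLOW(A) = {$}


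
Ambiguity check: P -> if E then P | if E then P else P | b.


dangling else: 'if E then if E then b else b' parses two ways
Ambiguous


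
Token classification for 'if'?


Pattern: reserved word
Type: KEYWORD


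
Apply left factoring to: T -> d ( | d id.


Common prefix: 'd'
Factored: T -> d T', T' -> ( | id


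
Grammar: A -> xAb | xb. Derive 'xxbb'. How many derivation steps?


Derivation: A => xAb => xxbb
Steps: 2


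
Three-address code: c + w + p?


Break into single-operator statements:
t1 = c + w
t2 = t1 + p


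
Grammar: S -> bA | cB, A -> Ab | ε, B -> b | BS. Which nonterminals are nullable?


A nonterminal is nullable iff some alternative derives ε (directly, or every symbol in it is nullable)
Nullable: {A}


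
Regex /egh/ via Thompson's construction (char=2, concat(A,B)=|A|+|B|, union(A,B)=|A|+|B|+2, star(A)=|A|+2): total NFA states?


Syntax tree has 3 char leaf(s), 0 union(s), 0 star(s)
chars contribute 3×2 = 6; each union adds +2; each star adds +2
Total: 6 + 0 + 0 = 6 states


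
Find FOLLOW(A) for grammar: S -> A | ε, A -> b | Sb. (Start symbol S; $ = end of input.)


$ ∈ FOLLOW(S). For each A -> αBβ: add FIRST(β)\{ε} to FOLLOW(B); if β nullable, add FOLLOW(A).
FOLLOW(A) = {$, b}


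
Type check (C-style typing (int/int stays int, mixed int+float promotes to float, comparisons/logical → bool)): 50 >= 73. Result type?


Operand types: int >= int
Rule: comparison yields bool
Result type: bool


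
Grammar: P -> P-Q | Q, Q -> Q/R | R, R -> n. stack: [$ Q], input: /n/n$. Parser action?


shift '/' to continue Q -> Q/R
Action: shift


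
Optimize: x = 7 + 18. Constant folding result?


7 + 18 = 25 at compile time
Optimized: x = 25


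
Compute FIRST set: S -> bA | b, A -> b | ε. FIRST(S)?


Per alternative of S: FIRST(bA) = {b}; FIRST(b) = {b}
FIRST(S) = {b}


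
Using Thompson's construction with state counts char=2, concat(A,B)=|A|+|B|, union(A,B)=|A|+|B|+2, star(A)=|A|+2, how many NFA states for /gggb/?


Syntax tree has 4 char leaf(s), 0 union(s), 0 star(s)
chars contribute 4×2 = 8; each union adds +2; each star adds +2
Total: 8 + 0 + 0 = 8 states


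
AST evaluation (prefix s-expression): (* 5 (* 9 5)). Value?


Evaluate inner: (* 9 5) = 45
Evaluate root: (* 5 45) = 225
Result: 225


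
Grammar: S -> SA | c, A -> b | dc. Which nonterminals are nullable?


A nonterminal is nullable iff some alternative derives ε (directly, or every symbol in it is nullable)
Nullable: {}


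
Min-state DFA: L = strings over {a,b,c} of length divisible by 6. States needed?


Track length mod 6: states 0..5, accept at 0
Minimal DFA: 6 states


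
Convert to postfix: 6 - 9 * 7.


* has higher precedence, evaluate 9*7 first
Postfix: 6 9 7 * -


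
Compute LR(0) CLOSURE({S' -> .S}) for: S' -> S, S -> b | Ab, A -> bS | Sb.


Start: S' -> .S
For each item with dot before a nonterminal B, add B -> .γ for every B-production
Closure: [S' -> .S, S -> .b, S -> .Ab, A -> .bS, A -> .Sb]


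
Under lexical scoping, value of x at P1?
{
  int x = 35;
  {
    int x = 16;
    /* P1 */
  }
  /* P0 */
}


x declared in the same block as P1
x = 16


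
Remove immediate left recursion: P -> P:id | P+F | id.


Left-recursive alternatives: P:id, P+F; non-recursive: id
Introduce P': P -> idP', P' -> :idP' | +FP' | ε


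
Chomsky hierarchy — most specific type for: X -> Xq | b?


Left-linear: every RHS is a terminal or one nonterminal followed by a terminal
Classification: Type 3 (Regular)


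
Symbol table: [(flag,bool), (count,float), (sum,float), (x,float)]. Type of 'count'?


Lookup 'count' → type float


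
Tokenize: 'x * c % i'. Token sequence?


Scan left to right, longest-match per lexeme
Tokens: ID(x), OP(*), ID(c), OP(%), ID(i)


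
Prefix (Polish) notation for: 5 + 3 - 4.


left-to-right (same/higher precedence on left): tree is (- (+ 5 3) 4)
Prefix: - + 5 3 4


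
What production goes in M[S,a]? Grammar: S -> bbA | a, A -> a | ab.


For [S, a]: 'a' ∈ FIRST(a)
Entry: S -> a


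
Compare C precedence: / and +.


'/' is multiplicative (level 10); '+' is additive (level 9)
Higher level binds tighter
'/' has higher precedence than '+'


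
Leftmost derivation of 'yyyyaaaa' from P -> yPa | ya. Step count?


Derivation: P => yPa => yyPaa => yyyPaaa => yyyyaaaa
Steps: 4


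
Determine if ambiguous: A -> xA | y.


right-linear, alternatives start with distinct terminals 'x' vs 'y': unique leftmost derivation
Unambiguous


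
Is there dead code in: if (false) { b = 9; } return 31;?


condition is constant false, so the whole block is unreachable
Dead: 'if (false) { b = 9; }'


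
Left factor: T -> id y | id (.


Common prefix: 'id'
Factored: T -> id T', T' -> y | (


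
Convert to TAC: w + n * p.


Break into single-operator statements:
t1 = n * p
t2 = w + t1


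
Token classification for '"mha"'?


Pattern: double-quoted sequence
Type: STRING_LITERAL


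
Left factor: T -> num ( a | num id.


Common prefix: 'num'
Factored: T -> num T', T' -> ( a | id


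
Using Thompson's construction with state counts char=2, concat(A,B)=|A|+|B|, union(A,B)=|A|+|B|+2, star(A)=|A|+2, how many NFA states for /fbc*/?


Syntax tree has 3 char leaf(s), 0 union(s), 1 star(s)
chars contribute 3×2 = 6; each union adds +2; each star adds +2
Total: 6 + 0 + 2 = 8 states


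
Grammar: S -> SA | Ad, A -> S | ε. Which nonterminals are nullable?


A nonterminal is nullable iff some alternative derives ε (directly, or every symbol in it is nullable)
Nullable: {A}


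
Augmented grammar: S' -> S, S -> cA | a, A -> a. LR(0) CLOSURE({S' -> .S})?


Start: S' -> .S
For each item with dot before a nonterminal B, add B -> .γ for every B-production
Closure: [S' -> .S, S -> .cA, S -> .a]


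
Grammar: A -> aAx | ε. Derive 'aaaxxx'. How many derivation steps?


Derivation: A => aAx => aaAxx => aaaAxxx => aaaxxx
Steps: 4


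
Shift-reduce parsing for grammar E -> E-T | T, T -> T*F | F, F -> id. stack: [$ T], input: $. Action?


lookahead ∉ {*} so T won't extend; reduce E -> T
Action: reduce (E -> T)


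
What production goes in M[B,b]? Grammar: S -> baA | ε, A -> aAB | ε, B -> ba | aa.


For [B, b]: 'b' ∈ FIRST(ba)
Entry: B -> ba


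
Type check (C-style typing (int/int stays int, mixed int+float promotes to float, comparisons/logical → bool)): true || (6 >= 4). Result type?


Operand types: bool || bool
Rule: logical operators take bool operands and yield bool
Result type: bool


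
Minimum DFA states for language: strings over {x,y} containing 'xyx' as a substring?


KMP-style automaton: 3 progress states + 1 absorbing accept = 4
Minimal DFA: 4 states


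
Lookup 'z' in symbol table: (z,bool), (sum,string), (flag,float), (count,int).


Lookup 'z' → type bool


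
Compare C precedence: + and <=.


'+' is additive (level 9); '<=' is relational (level 7)
Higher level binds tighter
'+' has higher precedence than '<='


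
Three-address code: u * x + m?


Break into single-operator statements:
t1 = u * x
t2 = t1 + m


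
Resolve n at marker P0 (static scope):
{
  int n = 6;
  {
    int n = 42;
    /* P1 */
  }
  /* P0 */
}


n declared in the same block as P0
n = 6


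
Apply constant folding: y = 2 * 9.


2 * 9 = 18 at compile time
Optimized: y = 18


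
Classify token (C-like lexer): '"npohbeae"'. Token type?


Pattern: double-quoted sequence
Type: STRING_LITERAL


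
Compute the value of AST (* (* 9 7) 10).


Evaluate inner: (* 9 7) = 63
Evaluate root: (* 63 10) = 630
Result: 630


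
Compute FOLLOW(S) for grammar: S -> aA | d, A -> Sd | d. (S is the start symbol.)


$ ∈ FOLLOW(S). For each A -> αBβ: add FIRST(β)\{ε} to FOLLOW(B); if β nullable, add FOLLOW(A).
FOLLOW(S) = {$, d}


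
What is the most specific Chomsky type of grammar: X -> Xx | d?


Left-linear: every RHS is a terminal or one nonterminal followed by a terminal
Classification: Type 3 (Regular)


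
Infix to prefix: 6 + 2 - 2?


left-to-right (same/higher precedence on left): tree is (- (+ 6 2) 2)
Prefix: - + 6 2 2


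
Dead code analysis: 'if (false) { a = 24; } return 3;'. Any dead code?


condition is constant false, so the whole block is unreachable
Dead: 'if (false) { a = 24; }'


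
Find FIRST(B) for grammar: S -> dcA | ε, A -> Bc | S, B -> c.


Per alternative of B: FIRST(c) = {c}
FIRST(B) = {c}


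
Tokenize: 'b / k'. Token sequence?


Scan left to right, longest-match per lexeme
Tokens: ID(b), OP(/), ID(k)


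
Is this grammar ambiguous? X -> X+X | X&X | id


'id+id&id' has two parse trees (no precedence encoded between + and &)
Ambiguous


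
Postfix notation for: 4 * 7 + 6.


Left to right (same or higher precedence on left)
Postfix: 4 7 * 6 +


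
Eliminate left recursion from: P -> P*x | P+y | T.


Left-recursive alternatives: P*x, P+y; non-recursive: T
Introduce P': P -> TP', P' -> *xP' | +yP' | ε


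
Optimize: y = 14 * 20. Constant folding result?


14 * 20 = 280 at compile time
Optimized: y = 280


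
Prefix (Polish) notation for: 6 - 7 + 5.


left-to-right (same/higher precedence on left): tree is (+ (- 6 7) 5)
Prefix: + - 6 7 5


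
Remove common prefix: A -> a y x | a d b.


Common prefix: 'a'
Factored: A -> a A', A' -> y x | d b


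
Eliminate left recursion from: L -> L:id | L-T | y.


Left-recursive alternatives: L:id, L-T; non-recursive: y
Introduce L': L -> yL', L' -> :idL' | -TL' | ε


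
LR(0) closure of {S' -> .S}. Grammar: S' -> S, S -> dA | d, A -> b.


Start: S' -> .S
For each item with dot before a nonterminal B, add B -> .γ for every B-production
Closure: [S' -> .S, S -> .dA, S -> .d]


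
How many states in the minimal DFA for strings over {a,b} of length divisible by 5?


Track length mod 5: states 0..4, accept at 0
Minimal DFA: 5 states


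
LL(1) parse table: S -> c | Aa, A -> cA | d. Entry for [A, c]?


For [A, c]: 'c' ∈ FIRST(cA)
Entry: A -> cA


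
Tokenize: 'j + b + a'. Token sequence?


Scan left to right, longest-match per lexeme
Tokens: ID(j), OP(+), ID(b), OP(+), ID(a)


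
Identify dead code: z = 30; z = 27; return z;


first assignment to z is overwritten before any read
Dead: 'z = 30'


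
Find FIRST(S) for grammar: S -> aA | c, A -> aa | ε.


Per alternative of S: FIRST(aA) = {a}; FIRST(c) = {c}
FIRST(S) = {a, c}


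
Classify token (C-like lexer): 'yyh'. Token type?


Pattern: letter/underscore followed by alphanumerics, not a keyword
Type: IDENTIFIER


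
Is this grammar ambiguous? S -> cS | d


right-linear, alternatives start with distinct terminals 'c' vs 'd': unique leftmost derivation
Unambiguous


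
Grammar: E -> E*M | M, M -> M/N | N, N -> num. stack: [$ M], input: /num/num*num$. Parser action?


shift '/' to continue M -> M/N
Action: shift


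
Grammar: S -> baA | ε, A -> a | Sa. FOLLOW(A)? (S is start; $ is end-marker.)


$ ∈ FOLLOW(S). For each A -> αBβ: add FIRST(β)\{ε} to FOLLOW(B); if β nullable, add FOLLOW(A).
FOLLOW(A) = {$, a}


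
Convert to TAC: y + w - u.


Break into single-operator statements:
t1 = y + w
t2 = t1 - u


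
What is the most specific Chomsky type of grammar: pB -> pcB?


LHS has context (more than one symbol) and |LHS| ≤ |RHS|
Classification: Type 1 (Context-Sensitive)


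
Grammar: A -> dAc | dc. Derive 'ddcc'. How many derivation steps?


Derivation: A => dAc => ddcc
Steps: 2


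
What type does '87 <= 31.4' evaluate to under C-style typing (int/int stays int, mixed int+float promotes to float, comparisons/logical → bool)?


Operand types: int <= float
Rule: comparison yields bool
Result type: bool


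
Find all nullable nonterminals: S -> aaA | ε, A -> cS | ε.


A nonterminal is nullable iff some alternative derives ε (directly, or every symbol in it is nullable)
Nullable: {A, S}


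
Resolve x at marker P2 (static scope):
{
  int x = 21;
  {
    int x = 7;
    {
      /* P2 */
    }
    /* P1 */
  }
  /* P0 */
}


P2's block does not declare x; resolves to the enclosing declaration at depth 1
x = 7


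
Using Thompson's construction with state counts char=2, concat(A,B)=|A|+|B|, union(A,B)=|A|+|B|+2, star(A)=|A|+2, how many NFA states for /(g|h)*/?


Syntax tree has 2 char leaf(s), 1 union(s), 1 star(s)
chars contribute 2×2 = 4; each union adds +2; each star adds +2
Total: 4 + 2 + 2 = 8 states


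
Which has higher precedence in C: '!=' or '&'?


'!=' is equality (level 6); '&' is bitwise AND (level 5)
Higher level binds tighter
'!=' has higher precedence than '&'


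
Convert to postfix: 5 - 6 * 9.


* has higher precedence, evaluate 6*9 first
Postfix: 5 6 9 * -


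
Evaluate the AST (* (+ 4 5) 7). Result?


Evaluate inner: (+ 4 5) = 9
Evaluate root: (* 9 7) = 63
Result: 63


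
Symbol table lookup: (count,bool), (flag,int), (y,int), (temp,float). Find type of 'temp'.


Lookup 'temp' → type float


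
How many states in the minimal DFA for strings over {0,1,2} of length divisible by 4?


Track length mod 4: states 0..3, accept at 0
Minimal DFA: 4 states


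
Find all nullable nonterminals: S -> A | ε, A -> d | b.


A nonterminal is nullable iff some alternative derives ε (directly, or every symbol in it is nullable)
Nullable: {S}


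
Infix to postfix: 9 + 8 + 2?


Left to right (same or higher precedence on left)
Postfix: 9 8 + 2 +


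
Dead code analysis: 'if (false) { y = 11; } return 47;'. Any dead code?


condition is constant false, so the whole block is unreachable
Dead: 'if (false) { y = 11; }'


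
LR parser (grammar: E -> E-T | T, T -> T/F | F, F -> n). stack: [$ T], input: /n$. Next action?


shift '/' to continue T -> T/F
Action: shift


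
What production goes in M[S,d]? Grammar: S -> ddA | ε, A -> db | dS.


For [S, d]: 'd' ∈ FIRST(ddA)
Entry: S -> ddA


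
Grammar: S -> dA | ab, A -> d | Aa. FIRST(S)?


Per alternative of S: FIRST(dA) = {d}; FIRST(ab) = {a}
FIRST(S) = {a, d}


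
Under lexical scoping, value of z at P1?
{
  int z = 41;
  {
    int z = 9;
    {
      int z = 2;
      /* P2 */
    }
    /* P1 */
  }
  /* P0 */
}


z declared in the same block as P1
z = 9


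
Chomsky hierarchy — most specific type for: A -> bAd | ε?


Single nonterminal LHS, but b^n d^n is not regular
Classification: Type 2 (Context-Free)


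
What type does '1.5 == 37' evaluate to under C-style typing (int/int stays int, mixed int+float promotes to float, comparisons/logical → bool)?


Operand types: float == int
Rule: comparison yields bool
Result type: bool


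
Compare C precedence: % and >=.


'%' is multiplicative (level 10); '>=' is relational (level 7)
Higher level binds tighter
'%' has higher precedence than '>='


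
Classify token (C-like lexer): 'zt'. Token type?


Pattern: letter/underscore followed by alphanumerics, not a keyword
Type: IDENTIFIER


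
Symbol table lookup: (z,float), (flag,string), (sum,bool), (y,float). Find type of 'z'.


Lookup 'z' → type float


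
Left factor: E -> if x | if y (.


Common prefix: 'if'
Factored: E -> if E', E' -> x | y (


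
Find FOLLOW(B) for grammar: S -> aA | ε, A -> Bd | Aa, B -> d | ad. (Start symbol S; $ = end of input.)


$ ∈ FOLLOW(S). For each A -> αBβ: add FIRST(β)\{ε} to FOLLOW(B); if β nullable, add FOLLOW(A).
FOLLOW(B) = {d}


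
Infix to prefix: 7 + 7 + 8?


left-to-right (same/higher precedence on left): tree is (+ (+ 7 7) 8)
Prefix: + + 7 7 8


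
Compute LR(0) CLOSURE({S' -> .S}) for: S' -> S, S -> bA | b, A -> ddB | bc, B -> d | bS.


Start: S' -> .S
For each item with dot before a nonterminal B, add B -> .γ for every B-production
Closure: [S' -> .S, S -> .bA, S -> .b]


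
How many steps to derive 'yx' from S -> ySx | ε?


Derivation: S => ySx => yx
Steps: 2


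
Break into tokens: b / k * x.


Scan left to right, longest-match per lexeme
Tokens: ID(b), OP(/), ID(k), OP(*), ID(x)


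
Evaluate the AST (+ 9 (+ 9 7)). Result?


Evaluate inner: (+ 9 7) = 16
Evaluate root: (+ 9 16) = 25
Result: 25


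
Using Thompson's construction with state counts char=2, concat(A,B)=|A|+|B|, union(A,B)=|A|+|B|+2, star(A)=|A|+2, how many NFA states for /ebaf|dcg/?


Syntax tree has 7 char leaf(s), 1 union(s), 0 star(s)
chars contribute 7×2 = 14; each union adds +2; each star adds +2
Total: 14 + 2 + 0 = 16 states


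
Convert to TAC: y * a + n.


Break into single-operator statements:
t1 = y * a
t2 = t1 + n


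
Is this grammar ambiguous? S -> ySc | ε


balanced y^n…c^n: each string has a unique parse
Unambiguous


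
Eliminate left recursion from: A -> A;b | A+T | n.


Left-recursive alternatives: A;b, A+T; non-recursive: n
Introduce A': A -> nA', A' -> ;bA' | +TA' | ε


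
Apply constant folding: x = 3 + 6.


3 + 6 = 9 at compile time
Optimized: x = 9


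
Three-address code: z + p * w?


Break into single-operator statements:
t1 = p * w
t2 = z + t1


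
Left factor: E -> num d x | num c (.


Common prefix: 'num'
Factored: E -> num E', E' -> d x | c (


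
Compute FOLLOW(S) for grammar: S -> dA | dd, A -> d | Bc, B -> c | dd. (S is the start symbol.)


$ ∈ FOLLOW(S). For each A -> αBβ: add FIRST(β)\{ε} to FOLLOW(B); if β nullable, add FOLLOW(A).
FOLLOW(S) = {$}


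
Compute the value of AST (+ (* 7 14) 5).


Evaluate inner: (* 7 14) = 98
Evaluate root: (+ 98 5) = 103
Result: 103


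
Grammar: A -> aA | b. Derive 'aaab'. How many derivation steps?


Derivation: A => aA => aaA => aaaA => aaab
Steps: 4


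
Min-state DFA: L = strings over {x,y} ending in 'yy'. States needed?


Track the longest suffix of input matching a prefix of 'yy': 3 classes (prefixes of length 0..2)
Minimal DFA: 3 states


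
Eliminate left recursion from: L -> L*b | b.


Left-recursive alternatives: L*b; non-recursive: b
Introduce L': L -> bL', L' -> *bL' | ε


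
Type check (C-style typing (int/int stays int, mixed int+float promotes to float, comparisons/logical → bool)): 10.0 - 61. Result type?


Operand types: float - int
Rule: mixed int/float promotes to float; int/int stays int
Result type: float


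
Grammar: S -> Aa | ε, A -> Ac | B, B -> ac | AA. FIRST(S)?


Per alternative of S: FIRST(Aa) = {a}; FIRST(ε) = {ε}
FIRST(S) = {a, ε}


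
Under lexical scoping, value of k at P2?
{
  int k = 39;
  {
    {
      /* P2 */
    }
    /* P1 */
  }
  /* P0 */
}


P2's block does not declare k; resolves to the enclosing declaration at depth 0
k = 39
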